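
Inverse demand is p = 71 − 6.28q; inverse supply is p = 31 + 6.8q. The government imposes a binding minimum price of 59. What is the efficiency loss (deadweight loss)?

8.61

Competitive equilibrium: 71 − 6.28q = 31 + 6.8q → q* = 3.0581, p* = 51.7951.
At the floor p = 59, quantity demanded = (71 − 59)/6.28 = 1.9108.
Sellers' marginal cost at q' = 1.9108: 31 + 6.8·1.9108 = 43.9934.
Δq = 3.0581 − 1.9108 = 1.1473; wedge = 59 − 43.9934 = 15.0066.
DWL = ½ × 1.1473 × 15.0066 = 8.61.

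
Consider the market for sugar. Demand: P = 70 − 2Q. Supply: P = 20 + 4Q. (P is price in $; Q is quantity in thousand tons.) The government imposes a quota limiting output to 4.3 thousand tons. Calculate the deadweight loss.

$48.80 thousand

Competitive equilibrium: 70 − 2Q = 20 + 4Q → Q* = 8.3333, P* = 53.3333.
At Q = 4.3: demand price = 70 − 2·4.3 = 61.4; supply price = 20 + 4·4.3 = 37.2.
ΔQ = 8.3333 − 4.3 = 4.0333; wedge = 61.4 − 37.2 = 24.2.
Welfare loss = ½ × 4.0333 × 24.2 = $48.80 thousand.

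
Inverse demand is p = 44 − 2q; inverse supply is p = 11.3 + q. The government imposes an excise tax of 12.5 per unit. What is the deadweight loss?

Competitive equilibrium: 44 − 2q = 11.3 + q → q* = 10.9, p* = 22.2.
With the tax, the buyer price exceeds the seller price by 12.5: (44 − 2q) − (11.3 + q) = 12.5 → q' = 6.7333.
Δq = 10.9 − 6.7333 = 4.1667; the wedge equals the tax, 12.5.
The triangle = ½ × 4.1667 × 12.5 = 26.04.

26.04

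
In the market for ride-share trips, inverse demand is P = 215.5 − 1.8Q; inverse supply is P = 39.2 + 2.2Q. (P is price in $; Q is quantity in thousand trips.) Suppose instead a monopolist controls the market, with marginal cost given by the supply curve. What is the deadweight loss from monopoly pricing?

Competitive equilibrium: 215.5 − 1.8Q = 39.2 + 2.2Q → Q* = 44.075, P* = 136.165.
Marginal revenue: MR = 215.5 − 3.6Q. Set MR = MC: 215.5 − 3.6Q = 39.2 + 2.2Q → Q_m = 30.3966.
Price P_m = 215.5 − 1.8·30.3966 = 160.7861; MC(Q_m) = 39.2 + 2.2·30.3966 = 106.0725.
Competitive Q* = 44.075, so ΔQ = 13.6784; wedge = 160.7861 − 106.0725 = 54.7136.
Welfare loss = ½ × 13.6784 × 54.7136 = $374.20 thousand.

$374.20 thousand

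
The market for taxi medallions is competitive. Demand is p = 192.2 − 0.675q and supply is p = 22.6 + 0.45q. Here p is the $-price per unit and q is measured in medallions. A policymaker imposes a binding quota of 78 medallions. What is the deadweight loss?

$2977.52

Competitive equilibrium: 192.2 − 0.675q = 22.6 + 0.45q → q* = 150.7556, p* = 90.44.
At q = 78: demand price = 192.2 − 0.675·78 = 139.55; supply price = 22.6 + 0.45·78 = 57.7.
Δq = 150.7556 − 78 = 72.7556; wedge = 139.55 − 57.7 = 81.85.
Deadweight loss = ½ × 72.7556 × 81.85 = $2977.52.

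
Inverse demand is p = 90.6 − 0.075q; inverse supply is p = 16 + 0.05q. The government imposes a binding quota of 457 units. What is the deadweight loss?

1221.50

Competitive equilibrium: 90.6 − 0.075q = 16 + 0.05q → q* = 596.8, p* = 45.84.
At q = 457: demand price = 90.6 − 0.075·457 = 56.325; supply price = 16 + 0.05·457 = 38.85.
Δq = 596.8 − 457 = 139.8; wedge = 56.325 − 38.85 = 17.475.
Welfare loss = ½ × 139.8 × 17.475 = 1221.50.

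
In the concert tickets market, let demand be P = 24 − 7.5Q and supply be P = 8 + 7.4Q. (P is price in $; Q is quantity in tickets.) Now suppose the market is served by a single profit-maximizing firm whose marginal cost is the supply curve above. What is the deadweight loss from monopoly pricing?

$0.96

Competitive equilibrium: 24 − 7.5Q = 8 + 7.4Q → Q* = 1.0738, P* = 15.9463.
Marginal revenue: MR = 24 − 15Q. Set MR = MC: 24 − 15Q = 8 + 7.4Q → Q_m = 0.7143.
Price P_m = 24 − 7.5·0.7143 = 18.6428; MC(Q_m) = 8 + 7.4·0.7143 = 13.2858.
Competitive Q* = 1.0738, so ΔQ = 0.3595; wedge = 18.6428 − 13.2858 = 5.357.
The triangle = ½ × 0.3595 × 5.357 = $0.96.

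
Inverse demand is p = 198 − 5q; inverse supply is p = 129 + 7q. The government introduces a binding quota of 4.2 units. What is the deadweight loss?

14.415

Competitive equilibrium: 198 − 5q = 129 + 7q → q* = 5.75, p* = 169.25.
At q = 4.2: demand price = 198 − 5·4.2 = 177; supply price = 129 + 7·4.2 = 158.4.
Δq = 5.75 − 4.2 = 1.55; wedge = 177 − 158.4 = 18.6.
DWL = ½ × 1.55 × 18.6 = 14.415.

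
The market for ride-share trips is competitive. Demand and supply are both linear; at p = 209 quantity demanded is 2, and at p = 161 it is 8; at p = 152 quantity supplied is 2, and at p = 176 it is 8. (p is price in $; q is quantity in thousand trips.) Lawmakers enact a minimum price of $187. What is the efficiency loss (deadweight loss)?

$24 thousand

Demand slope = (161 − 209)/(8 − 2) = −8, so p = 225 − 8q.
Supply slope = (176 − 152)/(8 − 2) = 4, so p = 144 + 4q.
Competitive equilibrium: 225 − 8q = 144 + 4q → q* = 6.75, p* = 171.
At the floor p = 187, quantity demanded = (225 − 187)/8 = 4.75.
Sellers' marginal cost at q' = 4.75: 144 + 4·4.75 = 163.
Δq = 6.75 − 4.75 = 2; wedge = 187 − 163 = 24.
The triangle = ½ × 2 × 24 = $24 thousand.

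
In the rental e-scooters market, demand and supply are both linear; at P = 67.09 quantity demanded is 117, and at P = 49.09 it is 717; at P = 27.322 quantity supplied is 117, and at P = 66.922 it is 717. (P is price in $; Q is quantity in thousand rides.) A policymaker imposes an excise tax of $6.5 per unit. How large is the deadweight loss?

$220.05 thousand

Demand slope = (49.09 − 67.09)/(717 − 117) = −0.03, so P = 70.6 − 0.03Q.
Supply slope = (66.922 − 27.322)/(717 − 117) = 0.066, so P = 19.6 + 0.066Q.
Competitive equilibrium: 70.6 − 0.03Q = 19.6 + 0.066Q → Q* = 531.25, P* = 54.6625.
With the tax, the buyer price exceeds the seller price by 6.5: (70.6 − 0.03Q) − (19.6 + 0.066Q) = 6.5 → Q' = 463.5417.
ΔQ = 531.25 − 463.5417 = 67.7083; the wedge equals the tax, 6.5.
DWL = ½ × 67.7083 × 6.5 = $220.05 thousand.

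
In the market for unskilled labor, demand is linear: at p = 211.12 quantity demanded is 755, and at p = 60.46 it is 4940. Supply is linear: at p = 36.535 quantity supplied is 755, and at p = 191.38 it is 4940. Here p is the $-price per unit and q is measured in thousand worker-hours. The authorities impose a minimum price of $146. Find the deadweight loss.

$12392.61 thousand

Demand slope = (60.46 − 211.12)/(4940 − 755) = −0.036, so p = 238.3 − 0.036q.
Supply slope = (191.38 − 36.535)/(4940 − 755) = 0.037, so p = 8.6 + 0.037q.
Competitive equilibrium: 238.3 − 0.036q = 8.6 + 0.037q → q* = 3146.57534, p* = 125.02329.
At the floor p = 146, quantity demanded = (238.3 − 146)/0.036 = 2563.88889.
Sellers' marginal cost at q' = 2563.88889: 8.6 + 0.037·2563.88889 = 103.46389.
Δq = 3146.57534 − 2563.88889 = 582.68645; wedge = 146 − 103.46389 = 42.53611.
DWL = ½ × 582.68645 × 42.53611 = $12392.61 thousand.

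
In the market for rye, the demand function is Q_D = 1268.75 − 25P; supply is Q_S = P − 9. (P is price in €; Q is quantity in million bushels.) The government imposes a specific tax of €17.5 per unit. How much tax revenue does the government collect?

In inverse form: demand P = 50.75 − 0.04Q, supply P = 9 + Q.
Competitive equilibrium: 50.75 − 0.04Q = 9 + Q → Q* = 40.1442, P* = 49.1442.
With the tax, the buyer price exceeds the seller price by 17.5: (50.75 − 0.04Q) − (9 + Q) = 17.5 → Q' = 23.3173.
Tax revenue = 17.5 × 23.3173 = €408.05 million.

€408.05 million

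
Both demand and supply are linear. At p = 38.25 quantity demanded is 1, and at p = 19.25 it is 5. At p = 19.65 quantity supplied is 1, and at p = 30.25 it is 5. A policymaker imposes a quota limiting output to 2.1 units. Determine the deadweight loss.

7.39

Demand slope = (19.25 − 38.25)/(5 − 1) = −4.75, so p = 43 − 4.75q.
Supply slope = (30.25 − 19.65)/(5 − 1) = 2.65, so p = 17 + 2.65q.
Competitive equilibrium: 43 − 4.75q = 17 + 2.65q → q* = 3.5135, p* = 26.3108.
At q = 2.1: demand price = 43 − 4.75·2.1 = 33.025; supply price = 17 + 2.65·2.1 = 22.565.
Δq = 3.5135 − 2.1 = 1.4135; wedge = 33.025 − 22.565 = 10.46.
Welfare loss = ½ × 1.4135 × 10.46 = 7.39.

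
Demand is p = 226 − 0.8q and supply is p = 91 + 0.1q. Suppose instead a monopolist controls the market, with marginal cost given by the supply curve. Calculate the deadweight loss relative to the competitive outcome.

Competitive equilibrium: 226 − 0.8q = 91 + 0.1q → q* = 150, p* = 106.
Marginal revenue: MR = 226 − 1.6q. Set MR = MC: 226 − 1.6q = 91 + 0.1q → q_m = 79.4118.
Price p_m = 226 − 0.8·79.4118 = 162.4706; MC(q_m) = 91 + 0.1·79.4118 = 98.9412.
Competitive q* = 150, so Δq = 70.5882; wedge = 162.4706 − 98.9412 = 63.5294.
DWL = ½ × 70.5882 × 63.5294 = 2242.21.

2242.21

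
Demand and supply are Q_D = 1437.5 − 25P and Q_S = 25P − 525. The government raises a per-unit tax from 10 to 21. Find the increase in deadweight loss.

2131.25

In inverse form: demand P = 57.5 − 0.04Q, supply P = 21 + 0.04Q.
Competitive equilibrium: 57.5 − 0.04Q = 21 + 0.04Q → Q* = 456.25, P* = 39.25.
For a per-unit tax t: ΔQ = t/0.08, so DWL = ½·t·(t/0.08) = t²/0.16.
At t = 10: DWL = 625. At t = 21: DWL = 2756.25.
Increase = 2756.25 − 625 = 2131.25.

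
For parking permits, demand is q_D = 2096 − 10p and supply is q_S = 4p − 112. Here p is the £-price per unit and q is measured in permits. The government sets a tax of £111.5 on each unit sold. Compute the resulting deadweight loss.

In inverse form: demand p = 209.6 − 0.1q, supply p = 28 + 0.25q.
Competitive equilibrium: 209.6 − 0.1q = 28 + 0.25q → q* = 518.8571, p* = 157.7143.
With the tax, the buyer price exceeds the seller price by 111.5: (209.6 − 0.1q) − (28 + 0.25q) = 111.5 → q' = 200.2857.
Δq = 518.8571 − 200.2857 = 318.5714; the wedge equals the tax, 111.5.
DWL = ½ × 318.5714 × 111.5 = £17760.36.

£17760.36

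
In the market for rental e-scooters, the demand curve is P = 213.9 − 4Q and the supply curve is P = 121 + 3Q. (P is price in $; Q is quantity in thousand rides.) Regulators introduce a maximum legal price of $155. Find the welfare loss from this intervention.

Competitive equilibrium: 213.9 − 4Q = 121 + 3Q → Q* = 13.2714, P* = 160.8143.
At the ceiling P = 155, quantity supplied = (155 − 121)/3 = 11.3333.
Willingness to pay at Q' = 11.3333: 213.9 − 4·11.3333 = 168.5668.
ΔQ = 13.2714 − 11.3333 = 1.9381; wedge = 168.5668 − 155 = 13.5668.
The triangle = ½ × 1.9381 × 13.5668 = $13.15 thousand.

$13.15 thousand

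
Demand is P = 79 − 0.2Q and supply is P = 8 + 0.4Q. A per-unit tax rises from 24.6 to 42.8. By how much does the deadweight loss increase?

Competitive equilibrium: 79 − 0.2Q = 8 + 0.4Q → Q* = 118.3333, P* = 55.3333.
For a per-unit tax t: ΔQ = t/0.6, so DWL = ½·t·(t/0.6) = t²/1.2.
At t = 24.6: DWL = 504.3. At t = 42.8: DWL = 1526.533.
Increase = 1526.533 − 504.3 = 1022.23.

1022.23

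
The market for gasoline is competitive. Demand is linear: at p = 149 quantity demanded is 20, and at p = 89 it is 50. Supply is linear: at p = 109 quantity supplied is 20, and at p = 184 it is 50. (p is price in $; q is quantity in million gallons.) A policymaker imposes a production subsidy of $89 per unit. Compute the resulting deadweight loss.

$880.11 million

Demand slope = (89 − 149)/(50 − 20) = −2, so p = 189 − 2q.
Supply slope = (184 − 109)/(50 − 20) = 2.5, so p = 59 + 2.5q.
Competitive equilibrium: 189 − 2q = 59 + 2.5q → q* = 28.8889, p* = 131.2222.
The subsidy lowers effective supply by 89: p = 2.5q − 30.
New quantity: 189 − 2q = 2.5q − 30 → q' = 48.6667.
Overproduction Δq = 48.6667 − 28.8889 = 19.7778; wedge = subsidy = 89.
Deadweight loss = ½ × 19.7778 × 89 = $880.11 million.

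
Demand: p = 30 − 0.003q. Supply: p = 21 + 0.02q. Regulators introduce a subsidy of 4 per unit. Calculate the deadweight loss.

Competitive equilibrium: 30 − 0.003q = 21 + 0.02q → q* = 391.3043, p* = 28.8261.
The subsidy lowers effective supply by 4: p = 17 + 0.02q.
New quantity: 30 − 0.003q = 17 + 0.02q → q' = 565.2174.
Overproduction Δq = 565.2174 − 391.3043 = 173.9131; wedge = subsidy = 4.
The triangle = ½ × 173.9131 × 4 = 347.83.

347.83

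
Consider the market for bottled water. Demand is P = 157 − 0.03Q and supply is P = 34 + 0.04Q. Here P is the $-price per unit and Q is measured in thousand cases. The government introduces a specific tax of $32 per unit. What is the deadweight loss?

$7314.29 thousand

Competitive equilibrium: 157 − 0.03Q = 34 + 0.04Q → Q* = 1757.1429, P* = 104.2857.
With the tax, the buyer price exceeds the seller price by 32: (157 − 0.03Q) − (34 + 0.04Q) = 32 → Q' = 1300.
ΔQ = 1757.1429 − 1300 = 457.1429; the wedge equals the tax, 32.
Deadweight loss = ½ × 457.1429 × 32 = $7314.29 thousand.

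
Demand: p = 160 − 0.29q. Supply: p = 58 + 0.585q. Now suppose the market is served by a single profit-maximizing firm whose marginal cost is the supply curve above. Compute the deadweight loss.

368.39

Competitive equilibrium: 160 − 0.29q = 58 + 0.585q → q* = 116.5714, p* = 126.1943.
Marginal revenue: MR = 160 − 0.58q. Set MR = MC: 160 − 0.58q = 58 + 0.585q → q_m = 87.5536.
Price p_m = 160 − 0.29·87.5536 = 134.6095; MC(q_m) = 58 + 0.585·87.5536 = 109.2189.
Competitive q* = 116.5714, so Δq = 29.0178; wedge = 134.6095 − 109.2189 = 25.3906.
The triangle = ½ × 29.0178 × 25.3906 = 368.39.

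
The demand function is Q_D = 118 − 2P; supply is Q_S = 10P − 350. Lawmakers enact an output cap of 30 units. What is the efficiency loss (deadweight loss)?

30

In inverse form: demand P = 59 − 0.5Q, supply P = 35 + 0.1Q.
Competitive equilibrium: 59 − 0.5Q = 35 + 0.1Q → Q* = 40, P* = 39.
At Q = 30: demand price = 59 − 0.5·30 = 44; supply price = 35 + 0.1·30 = 38.
ΔQ = 40 − 30 = 10; wedge = 44 − 38 = 6.
DWL = ½ × 10 × 6 = 30.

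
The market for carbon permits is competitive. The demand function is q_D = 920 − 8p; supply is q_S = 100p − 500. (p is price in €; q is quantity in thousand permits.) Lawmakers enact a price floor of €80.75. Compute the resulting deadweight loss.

In inverse form: demand p = 115 − 0.125q, supply p = 5 + 0.01q.
Competitive equilibrium: 115 − 0.125q = 5 + 0.01q → q* = 814.8148, p* = 13.1481.
At the floor p = 80.75, quantity demanded = (115 − 80.75)/0.125 = 274.
Sellers' marginal cost at q' = 274: 5 + 0.01·274 = 7.74.
Δq = 814.8148 − 274 = 540.8148; wedge = 80.75 − 7.74 = 73.01.
Deadweight loss = ½ × 540.8148 × 73.01 = €19742.44 thousand.

€19742.44 thousand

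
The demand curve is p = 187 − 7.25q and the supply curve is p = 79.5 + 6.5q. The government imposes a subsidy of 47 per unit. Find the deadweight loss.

80.33

Competitive equilibrium: 187 − 7.25q = 79.5 + 6.5q → q* = 7.8182, p* = 130.3182.
The subsidy lowers effective supply by 47: p = 32.5 + 6.5q.
New quantity: 187 − 7.25q = 32.5 + 6.5q → q' = 11.2364.
Overproduction Δq = 11.2364 − 7.8182 = 3.4182; wedge = subsidy = 47.
The triangle = ½ × 3.4182 × 47 = 80.33.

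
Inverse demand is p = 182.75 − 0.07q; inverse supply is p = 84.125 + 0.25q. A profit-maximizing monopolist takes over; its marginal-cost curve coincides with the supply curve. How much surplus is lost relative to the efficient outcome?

489.62

Competitive equilibrium: 182.75 − 0.07q = 84.125 + 0.25q → q* = 308.2031, p* = 161.1758.
Marginal revenue: MR = 182.75 − 0.14q. Set MR = MC: 182.75 − 0.14q = 84.125 + 0.25q → q_m = 252.8846.
Price p_m = 182.75 − 0.07·252.8846 = 165.0481; MC(q_m) = 84.125 + 0.25·252.8846 = 147.3462.
Competitive q* = 308.2031, so Δq = 55.3185; wedge = 165.0481 − 147.3462 = 17.7019.
Welfare loss = ½ × 55.3185 × 17.7019 = 489.62.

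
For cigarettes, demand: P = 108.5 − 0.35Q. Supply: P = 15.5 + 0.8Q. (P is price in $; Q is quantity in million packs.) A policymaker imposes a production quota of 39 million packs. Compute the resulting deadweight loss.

Competitive equilibrium: 108.5 − 0.35Q = 15.5 + 0.8Q → Q* = 80.8696, P* = 80.1957.
At Q = 39: demand price = 108.5 − 0.35·39 = 94.85; supply price = 15.5 + 0.8·39 = 46.7.
ΔQ = 80.8696 − 39 = 41.8696; wedge = 94.85 − 46.7 = 48.15.
Welfare loss = ½ × 41.8696 × 48.15 = $1008.01 million.

$1008.01 million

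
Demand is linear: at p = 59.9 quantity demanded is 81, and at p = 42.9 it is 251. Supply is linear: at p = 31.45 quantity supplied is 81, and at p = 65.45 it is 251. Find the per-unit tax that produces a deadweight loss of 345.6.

Demand slope = (42.9 − 59.9)/(251 − 81) = −0.1, so p = 68 − 0.1q.
Supply slope = (65.45 − 31.45)/(251 − 81) = 0.2, so p = 15.25 + 0.2q.
Competitive equilibrium: 68 − 0.1q = 15.25 + 0.2q → q* = 175.8333, p* = 50.4167.
A tax t gives Δq = t/0.3 and wedge t, so DWL = t²/0.6.
t²/0.6 = 345.6 → t² = 207.36 → t = 14.4.

14.4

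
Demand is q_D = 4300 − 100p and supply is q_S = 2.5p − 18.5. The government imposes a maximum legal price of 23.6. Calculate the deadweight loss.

440.01

In inverse form: demand p = 43 − 0.01q, supply p = 7.4 + 0.4q.
Competitive equilibrium: 43 − 0.01q = 7.4 + 0.4q → q* = 86.8293, p* = 42.1317.
At the ceiling p = 23.6, quantity supplied = (23.6 − 7.4)/0.4 = 40.5.
Willingness to pay at q' = 40.5: 43 − 0.01·40.5 = 42.595.
Δq = 86.8293 − 40.5 = 46.3293; wedge = 42.595 − 23.6 = 18.995.
DWL = ½ × 46.3293 × 18.995 = 440.01.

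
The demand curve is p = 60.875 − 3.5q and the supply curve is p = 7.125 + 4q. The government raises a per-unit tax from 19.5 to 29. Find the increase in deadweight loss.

30.72

Competitive equilibrium: 60.875 − 3.5q = 7.125 + 4q → q* = 7.1667, p* = 35.7917.
For a per-unit tax t: Δq = t/7.5, so DWL = ½·t·(t/7.5) = t²/15.
At t = 19.5: DWL = 25.35. At t = 29: DWL = 56.067.
Increase = 56.067 − 25.35 = 30.72.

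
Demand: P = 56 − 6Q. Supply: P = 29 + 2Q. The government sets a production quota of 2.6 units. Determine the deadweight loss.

Competitive equilibrium: 56 − 6Q = 29 + 2Q → Q* = 3.375, P* = 35.75.
At Q = 2.6: demand price = 56 − 6·2.6 = 40.4; supply price = 29 + 2·2.6 = 34.2.
ΔQ = 3.375 − 2.6 = 0.775; wedge = 40.4 − 34.2 = 6.2.
Deadweight loss = ½ × 0.775 × 6.2 = 2.40.

2.40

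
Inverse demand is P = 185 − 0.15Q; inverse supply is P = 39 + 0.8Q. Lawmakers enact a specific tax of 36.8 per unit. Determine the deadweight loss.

Competitive equilibrium: 185 − 0.15Q = 39 + 0.8Q → Q* = 153.6842, P* = 161.9474.
With the tax, the buyer price exceeds the seller price by 36.8: (185 − 0.15Q) − (39 + 0.8Q) = 36.8 → Q' = 114.9474.
ΔQ = 153.6842 − 114.9474 = 38.7368; the wedge equals the tax, 36.8.
Welfare loss = ½ × 38.7368 × 36.8 = 712.76.

712.76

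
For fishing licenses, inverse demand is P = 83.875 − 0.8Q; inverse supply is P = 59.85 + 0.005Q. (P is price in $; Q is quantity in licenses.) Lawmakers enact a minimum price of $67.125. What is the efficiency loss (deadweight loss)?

Competitive equilibrium: 83.875 − 0.8Q = 59.85 + 0.005Q → Q* = 29.8447, P* = 59.9992.
At the floor P = 67.125, quantity demanded = (83.875 − 67.125)/0.8 = 20.9375.
Sellers' marginal cost at Q' = 20.9375: 59.85 + 0.005·20.9375 = 59.9547.
ΔQ = 29.8447 − 20.9375 = 8.9072; wedge = 67.125 − 59.9547 = 7.1703.
The triangle = ½ × 8.9072 × 7.1703 = $31.93.

$31.93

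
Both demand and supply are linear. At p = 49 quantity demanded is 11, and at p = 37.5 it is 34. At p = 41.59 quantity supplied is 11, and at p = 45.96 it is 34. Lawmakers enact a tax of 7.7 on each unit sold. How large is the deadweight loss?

Demand slope = (37.5 − 49)/(34 − 11) = −0.5, so p = 54.5 − 0.5q.
Supply slope = (45.96 − 41.59)/(34 − 11) = 0.19, so p = 39.5 + 0.19q.
Competitive equilibrium: 54.5 − 0.5q = 39.5 + 0.19q → q* = 21.7391, p* = 43.6304.
With the tax, the buyer price exceeds the seller price by 7.7: (54.5 − 0.5q) − (39.5 + 0.19q) = 7.7 → q' = 10.5797.
Δq = 21.7391 − 10.5797 = 11.1594; the wedge equals the tax, 7.7.
The triangle = ½ × 11.1594 × 7.7 = 42.96.

42.96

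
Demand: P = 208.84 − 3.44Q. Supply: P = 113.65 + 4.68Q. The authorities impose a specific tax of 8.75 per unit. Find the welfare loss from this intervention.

4.71

Competitive equilibrium: 208.84 − 3.44Q = 113.65 + 4.68Q → Q* = 11.7229, P* = 168.5132.
With the tax, the buyer price exceeds the seller price by 8.75: (208.84 − 3.44Q) − (113.65 + 4.68Q) = 8.75 → Q' = 10.6453.
ΔQ = 11.7229 − 10.6453 = 1.0776; the wedge equals the tax, 8.75.
The triangle = ½ × 1.0776 × 8.75 = 4.71.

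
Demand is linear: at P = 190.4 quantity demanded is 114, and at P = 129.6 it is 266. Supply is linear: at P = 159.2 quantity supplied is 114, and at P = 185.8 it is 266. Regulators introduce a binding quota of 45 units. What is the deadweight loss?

Demand slope = (129.6 − 190.4)/(266 − 114) = −0.4, so P = 236 − 0.4Q.
Supply slope = (185.8 − 159.2)/(266 − 114) = 0.175, so P = 139.25 + 0.175Q.
Competitive equilibrium: 236 − 0.4Q = 139.25 + 0.175Q → Q* = 168.2609, P* = 168.6957.
At Q = 45: demand price = 236 − 0.4·45 = 218; supply price = 139.25 + 0.175·45 = 147.125.
ΔQ = 168.2609 − 45 = 123.2609; wedge = 218 − 147.125 = 70.875.
DWL = ½ × 123.2609 × 70.875 = 4368.06.

4368.06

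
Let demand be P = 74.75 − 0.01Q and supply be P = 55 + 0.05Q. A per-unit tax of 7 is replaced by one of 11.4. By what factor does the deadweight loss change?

2.652

Competitive equilibrium: 74.75 − 0.01Q = 55 + 0.05Q → Q* = 329.1667, P* = 71.4583.
For a per-unit tax t: ΔQ = t/0.06, so DWL = ½·t·(t/0.06) = t²/0.12.
At t = 7: DWL = 408.333. At t = 11.4: DWL = 1083.
Ratio = (11.4/7)² = 2.652.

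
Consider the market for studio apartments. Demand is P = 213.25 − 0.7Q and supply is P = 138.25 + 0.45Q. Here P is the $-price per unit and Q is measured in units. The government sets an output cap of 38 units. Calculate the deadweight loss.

Competitive equilibrium: 213.25 − 0.7Q = 138.25 + 0.45Q → Q* = 65.2174, P* = 167.5978.
At Q = 38: demand price = 213.25 − 0.7·38 = 186.65; supply price = 138.25 + 0.45·38 = 155.35.
ΔQ = 65.2174 − 38 = 27.2174; wedge = 186.65 − 155.35 = 31.3.
Welfare loss = ½ × 27.2174 × 31.3 = $425.95.

$425.95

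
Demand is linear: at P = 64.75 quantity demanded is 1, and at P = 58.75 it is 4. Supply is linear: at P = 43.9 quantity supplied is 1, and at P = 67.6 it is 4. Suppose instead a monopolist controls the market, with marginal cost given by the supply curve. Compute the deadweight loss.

1.35

Demand slope = (58.75 − 64.75)/(4 − 1) = −2, so P = 66.75 − 2Q.
Supply slope = (67.6 − 43.9)/(4 − 1) = 7.9, so P = 36 + 7.9Q.
Competitive equilibrium: 66.75 − 2Q = 36 + 7.9Q → Q* = 3.1061, P* = 60.5379.
Marginal revenue: MR = 66.75 − 4Q. Set MR = MC: 66.75 − 4Q = 36 + 7.9Q → Q_m = 2.584.
Price P_m = 66.75 − 2·2.584 = 61.582; MC(Q_m) = 36 + 7.9·2.584 = 56.4136.
Competitive Q* = 3.1061, so ΔQ = 0.5221; wedge = 61.582 − 56.4136 = 5.1684.
Welfare loss = ½ × 0.5221 × 5.1684 = 1.35.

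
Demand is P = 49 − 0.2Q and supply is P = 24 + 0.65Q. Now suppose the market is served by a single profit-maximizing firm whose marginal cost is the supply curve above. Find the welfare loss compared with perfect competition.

13.34

Competitive equilibrium: 49 − 0.2Q = 24 + 0.65Q → Q* = 29.4118, P* = 43.1176.
Marginal revenue: MR = 49 − 0.4Q. Set MR = MC: 49 − 0.4Q = 24 + 0.65Q → Q_m = 23.8095.
Price P_m = 49 − 0.2·23.8095 = 44.2381; MC(Q_m) = 24 + 0.65·23.8095 = 39.4762.
Competitive Q* = 29.4118, so ΔQ = 5.6023; wedge = 44.2381 − 39.4762 = 4.7619.
The triangle = ½ × 5.6023 × 4.7619 = 13.34.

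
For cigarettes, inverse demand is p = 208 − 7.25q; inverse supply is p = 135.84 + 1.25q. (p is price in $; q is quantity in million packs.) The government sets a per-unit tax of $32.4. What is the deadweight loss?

$61.75 million

Competitive equilibrium: 208 − 7.25q = 135.84 + 1.25q → q* = 8.4894, p* = 146.4518.
With the tax, the buyer price exceeds the seller price by 32.4: (208 − 7.25q) − (135.84 + 1.25q) = 32.4 → q' = 4.6776.
Δq = 8.4894 − 4.6776 = 3.8118; the wedge equals the tax, 32.4.
Deadweight loss = ½ × 3.8118 × 32.4 = $61.75 million.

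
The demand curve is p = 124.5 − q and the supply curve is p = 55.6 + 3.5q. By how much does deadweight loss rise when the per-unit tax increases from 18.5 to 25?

31.42

Competitive equilibrium: 124.5 − q = 55.6 + 3.5q → q* = 15.3111, p* = 109.1889.
For a per-unit tax t: Δq = t/4.5, so DWL = ½·t·(t/4.5) = t²/9.
At t = 18.5: DWL = 38.028. At t = 25: DWL = 69.444.
Increase = 69.444 − 38.028 = 31.42.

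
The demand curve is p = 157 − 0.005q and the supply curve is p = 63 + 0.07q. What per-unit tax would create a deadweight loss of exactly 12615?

43.5

Competitive equilibrium: 157 − 0.005q = 63 + 0.07q → q* = 1253.3333, p* = 150.7333.
A tax t gives Δq = t/0.075 and wedge t, so DWL = t²/0.15.
t²/0.15 = 12615 → t² = 1892.25 → t = 43.5.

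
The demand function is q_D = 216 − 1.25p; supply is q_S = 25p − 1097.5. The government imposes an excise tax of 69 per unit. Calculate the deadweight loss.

2833.93

In inverse form: demand p = 172.8 − 0.8q, supply p = 43.9 + 0.04q.
Competitive equilibrium: 172.8 − 0.8q = 43.9 + 0.04q → q* = 153.4524, p* = 50.0381.
With the tax, the buyer price exceeds the seller price by 69: (172.8 − 0.8q) − (43.9 + 0.04q) = 69 → q' = 71.3095.
Δq = 153.4524 − 71.3095 = 82.1429; the wedge equals the tax, 69.
DWL = ½ × 82.1429 × 69 = 2833.93.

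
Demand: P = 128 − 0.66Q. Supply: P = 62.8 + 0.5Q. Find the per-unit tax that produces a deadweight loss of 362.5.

Competitive equilibrium: 128 − 0.66Q = 62.8 + 0.5Q → Q* = 56.2069, P* = 90.9034.
A tax t gives ΔQ = t/1.16 and wedge t, so DWL = t²/2.32.
t²/2.32 = 362.5 → t² = 841 → t = 29.

29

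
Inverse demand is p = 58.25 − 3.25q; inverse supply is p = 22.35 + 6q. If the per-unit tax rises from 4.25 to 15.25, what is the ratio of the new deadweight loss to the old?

12.875

Competitive equilibrium: 58.25 − 3.25q = 22.35 + 6q → q* = 3.8811, p* = 45.6365.
For a per-unit tax t: Δq = t/9.25, so DWL = ½·t·(t/9.25) = t²/18.5.
At t = 4.25: DWL = 0.976. At t = 15.25: DWL = 12.571.
Ratio = (15.25/4.25)² = 12.875.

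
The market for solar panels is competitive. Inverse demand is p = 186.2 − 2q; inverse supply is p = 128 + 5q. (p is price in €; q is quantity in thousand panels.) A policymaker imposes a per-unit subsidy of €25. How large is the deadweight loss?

€44.64 thousand

Competitive equilibrium: 186.2 − 2q = 128 + 5q → q* = 8.3143, p* = 169.5714.
The subsidy lowers effective supply by 25: p = 103 + 5q.
New quantity: 186.2 − 2q = 103 + 5q → q' = 11.8857.
Overproduction Δq = 11.8857 − 8.3143 = 3.5714; wedge = subsidy = 25.
DWL = ½ × 3.5714 × 25 = €44.64 thousand.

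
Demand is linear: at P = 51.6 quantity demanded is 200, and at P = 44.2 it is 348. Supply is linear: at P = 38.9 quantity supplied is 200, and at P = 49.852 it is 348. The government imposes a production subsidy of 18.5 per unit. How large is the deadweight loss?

Demand slope = (44.2 − 51.6)/(348 − 200) = −0.05, so P = 61.6 − 0.05Q.
Supply slope = (49.852 − 38.9)/(348 − 200) = 0.074, so P = 24.1 + 0.074Q.
Competitive equilibrium: 61.6 − 0.05Q = 24.1 + 0.074Q → Q* = 302.4194, P* = 46.479.
The subsidy lowers effective supply by 18.5: P = 5.6 + 0.074Q.
New quantity: 61.6 − 0.05Q = 5.6 + 0.074Q → Q' = 451.6129.
Overproduction ΔQ = 451.6129 − 302.4194 = 149.1935; wedge = subsidy = 18.5.
DWL = ½ × 149.1935 × 18.5 = 1380.04.

1380.04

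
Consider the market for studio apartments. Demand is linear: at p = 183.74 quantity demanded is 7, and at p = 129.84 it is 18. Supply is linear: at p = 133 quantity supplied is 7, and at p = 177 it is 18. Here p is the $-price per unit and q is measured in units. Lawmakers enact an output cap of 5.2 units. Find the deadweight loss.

Demand slope = (129.84 − 183.74)/(18 − 7) = −4.9, so p = 218.04 − 4.9q.
Supply slope = (177 − 133)/(18 − 7) = 4, so p = 105 + 4q.
Competitive equilibrium: 218.04 − 4.9q = 105 + 4q → q* = 12.7011, p* = 155.8045.
At q = 5.2: demand price = 218.04 − 4.9·5.2 = 192.56; supply price = 105 + 4·5.2 = 125.8.
Δq = 12.7011 − 5.2 = 7.5011; wedge = 192.56 − 125.8 = 66.76.
Welfare loss = ½ × 7.5011 × 66.76 = $250.39.

$250.39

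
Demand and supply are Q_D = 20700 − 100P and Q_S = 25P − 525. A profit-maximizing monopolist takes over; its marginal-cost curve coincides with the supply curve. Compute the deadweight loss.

9610

In inverse form: demand P = 207 − 0.01Q, supply P = 21 + 0.04Q.
Competitive equilibrium: 207 − 0.01Q = 21 + 0.04Q → Q* = 3720, P* = 169.8.
Marginal revenue: MR = 207 − 0.02Q. Set MR = MC: 207 − 0.02Q = 21 + 0.04Q → Q_m = 3100.
Price P_m = 207 − 0.01·3100 = 176; MC(Q_m) = 21 + 0.04·3100 = 145.
Competitive Q* = 3720, so ΔQ = 620; wedge = 176 − 145 = 31.
Welfare loss = ½ × 620 × 31 = 9610.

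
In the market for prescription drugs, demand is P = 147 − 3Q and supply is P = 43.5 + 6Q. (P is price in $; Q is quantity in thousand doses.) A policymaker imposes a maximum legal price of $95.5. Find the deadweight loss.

$36.125 thousand

Competitive equilibrium: 147 − 3Q = 43.5 + 6Q → Q* = 11.5, P* = 112.5.
At the ceiling P = 95.5, quantity supplied = (95.5 − 43.5)/6 = 8.66667.
Willingness to pay at Q' = 8.66667: 147 − 3·8.66667 = 120.99999.
ΔQ = 11.5 − 8.66667 = 2.83333; wedge = 120.99999 − 95.5 = 25.49999.
The triangle = ½ × 2.83333 × 25.49999 = $36.125 thousand.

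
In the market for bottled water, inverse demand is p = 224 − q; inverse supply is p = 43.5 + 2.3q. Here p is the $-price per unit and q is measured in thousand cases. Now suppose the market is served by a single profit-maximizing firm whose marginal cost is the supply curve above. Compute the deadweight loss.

Competitive equilibrium: 224 − q = 43.5 + 2.3q → q* = 54.697, p* = 169.303.
Marginal revenue: MR = 224 − 2q. Set MR = MC: 224 − 2q = 43.5 + 2.3q → q_m = 41.9767.
Price p_m = 224 − 1·41.9767 = 182.0233; MC(q_m) = 43.5 + 2.3·41.9767 = 140.0464.
Competitive q* = 54.697, so Δq = 12.7203; wedge = 182.0233 − 140.0464 = 41.9769.
Welfare loss = ½ × 12.7203 × 41.9769 = $266.98 thousand.

$266.98 thousand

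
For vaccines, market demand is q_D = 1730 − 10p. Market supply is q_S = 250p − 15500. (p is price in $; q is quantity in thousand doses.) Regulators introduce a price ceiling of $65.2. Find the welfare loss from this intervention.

$3715.58 thousand

In inverse form: demand p = 173 − 0.1q, supply p = 62 + 0.004q.
Competitive equilibrium: 173 − 0.1q = 62 + 0.004q → q* = 1067.3077, p* = 66.2692.
At the ceiling p = 65.2, quantity supplied = (65.2 − 62)/0.004 = 800.
Willingness to pay at q' = 800: 173 − 0.1·800 = 93.
Δq = 1067.3077 − 800 = 267.3077; wedge = 93 − 65.2 = 27.8.
The triangle = ½ × 267.3077 × 27.8 = $3715.58 thousand.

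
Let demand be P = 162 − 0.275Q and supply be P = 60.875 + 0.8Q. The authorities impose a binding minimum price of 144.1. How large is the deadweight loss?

451.38

Competitive equilibrium: 162 − 0.275Q = 60.875 + 0.8Q → Q* = 94.0698, P* = 136.1308.
At the floor P = 144.1, quantity demanded = (162 − 144.1)/0.275 = 65.0909.
Sellers' marginal cost at Q' = 65.0909: 60.875 + 0.8·65.0909 = 112.9477.
ΔQ = 94.0698 − 65.0909 = 28.9789; wedge = 144.1 − 112.9477 = 31.1523.
Deadweight loss = ½ × 28.9789 × 31.1523 = 451.38.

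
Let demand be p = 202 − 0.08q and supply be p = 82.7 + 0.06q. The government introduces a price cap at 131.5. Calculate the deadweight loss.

Competitive equilibrium: 202 − 0.08q = 82.7 + 0.06q → q* = 852.1429, p* = 133.8286.
At the ceiling p = 131.5, quantity supplied = (131.5 − 82.7)/0.06 = 813.3333.
Willingness to pay at q' = 813.3333: 202 − 0.08·813.3333 = 136.9333.
Δq = 852.1429 − 813.3333 = 38.8096; wedge = 136.9333 − 131.5 = 5.4333.
Deadweight loss = ½ × 38.8096 × 5.4333 = 105.43.

105.43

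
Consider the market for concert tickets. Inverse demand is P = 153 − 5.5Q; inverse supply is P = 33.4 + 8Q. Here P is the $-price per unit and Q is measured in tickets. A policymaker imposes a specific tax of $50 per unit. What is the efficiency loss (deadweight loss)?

$92.59

Competitive equilibrium: 153 − 5.5Q = 33.4 + 8Q → Q* = 8.8593, P* = 104.2741.
With the tax, the buyer price exceeds the seller price by 50: (153 − 5.5Q) − (33.4 + 8Q) = 50 → Q' = 5.1556.
ΔQ = 8.8593 − 5.1556 = 3.7037; the wedge equals the tax, 50.
Deadweight loss = ½ × 3.7037 × 50 = $92.59.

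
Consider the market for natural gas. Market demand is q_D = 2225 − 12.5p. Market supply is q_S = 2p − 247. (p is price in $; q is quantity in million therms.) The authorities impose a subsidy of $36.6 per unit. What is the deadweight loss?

$1154.79 million

In inverse form: demand p = 178 − 0.08q, supply p = 123.5 + 0.5q.
Competitive equilibrium: 178 − 0.08q = 123.5 + 0.5q → q* = 93.9655, p* = 170.4828.
The subsidy lowers effective supply by 36.6: p = 86.9 + 0.5q.
New quantity: 178 − 0.08q = 86.9 + 0.5q → q' = 157.069.
Overproduction Δq = 157.069 − 93.9655 = 63.1035; wedge = subsidy = 36.6.
Deadweight loss = ½ × 63.1035 × 36.6 = $1154.79 million.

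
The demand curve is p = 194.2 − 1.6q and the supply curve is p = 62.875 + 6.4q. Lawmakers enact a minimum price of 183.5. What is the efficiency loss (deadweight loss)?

378.55

Competitive equilibrium: 194.2 − 1.6q = 62.875 + 6.4q → q* = 16.41563, p* = 167.935.
At the floor p = 183.5, quantity demanded = (194.2 − 183.5)/1.6 = 6.6875.
Sellers' marginal cost at q' = 6.6875: 62.875 + 6.4·6.6875 = 105.675.
Δq = 16.41563 − 6.6875 = 9.72813; wedge = 183.5 − 105.675 = 77.825.
DWL = ½ × 9.72813 × 77.825 = 378.55.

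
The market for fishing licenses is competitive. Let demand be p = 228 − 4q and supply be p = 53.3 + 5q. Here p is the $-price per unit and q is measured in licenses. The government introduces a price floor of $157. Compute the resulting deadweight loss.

$12.42

Competitive equilibrium: 228 − 4q = 53.3 + 5q → q* = 19.4111, p* = 150.3556.
At the floor p = 157, quantity demanded = (228 − 157)/4 = 17.75.
Sellers' marginal cost at q' = 17.75: 53.3 + 5·17.75 = 142.05.
Δq = 19.4111 − 17.75 = 1.6611; wedge = 157 − 142.05 = 14.95.
Deadweight loss = ½ × 1.6611 × 14.95 = $12.42.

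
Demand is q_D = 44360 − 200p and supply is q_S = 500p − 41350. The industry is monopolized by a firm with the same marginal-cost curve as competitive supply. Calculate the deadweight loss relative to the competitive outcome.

239940.60

In inverse form: demand p = 221.8 − 0.005q, supply p = 82.7 + 0.002q.
Competitive equilibrium: 221.8 − 0.005q = 82.7 + 0.002q → q* = 19871.428571, p* = 122.442857.
Marginal revenue: MR = 221.8 − 0.01q. Set MR = MC: 221.8 − 0.01q = 82.7 + 0.002q → q_m = 11591.666667.
Price p_m = 221.8 − 0.005·11591.666667 = 163.841667; MC(q_m) = 82.7 + 0.002·11591.666667 = 105.883333.
Competitive q* = 19871.428571, so Δq = 8279.761904; wedge = 163.841667 − 105.883333 = 57.958334.
Welfare loss = ½ × 8279.761904 × 57.958334 = 239940.60.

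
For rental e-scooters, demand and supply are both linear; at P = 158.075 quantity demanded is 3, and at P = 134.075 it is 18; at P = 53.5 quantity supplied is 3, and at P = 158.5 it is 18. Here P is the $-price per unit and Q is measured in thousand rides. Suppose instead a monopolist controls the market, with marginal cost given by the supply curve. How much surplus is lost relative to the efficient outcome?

Demand slope = (134.075 − 158.075)/(18 − 3) = −1.6, so P = 162.875 − 1.6Q.
Supply slope = (158.5 − 53.5)/(18 − 3) = 7, so P = 32.5 + 7Q.
Competitive equilibrium: 162.875 − 1.6Q = 32.5 + 7Q → Q* = 15.1599, P* = 138.6192.
Marginal revenue: MR = 162.875 − 3.2Q. Set MR = MC: 162.875 − 3.2Q = 32.5 + 7Q → Q_m = 12.7819.
Price P_m = 162.875 − 1.6·12.7819 = 142.424; MC(Q_m) = 32.5 + 7·12.7819 = 121.9733.
Competitive Q* = 15.1599, so ΔQ = 2.378; wedge = 142.424 − 121.9733 = 20.4507.
Deadweight loss = ½ × 2.378 × 20.4507 = $24.32 thousand.

$24.32 thousand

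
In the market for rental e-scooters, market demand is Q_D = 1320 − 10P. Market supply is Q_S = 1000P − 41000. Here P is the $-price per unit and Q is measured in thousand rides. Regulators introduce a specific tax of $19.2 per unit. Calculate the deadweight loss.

$1824.95 thousand

In inverse form: demand P = 132 − 0.1Q, supply P = 41 + 0.001Q.
Competitive equilibrium: 132 − 0.1Q = 41 + 0.001Q → Q* = 900.9901, P* = 41.901.
With the tax, the buyer price exceeds the seller price by 19.2: (132 − 0.1Q) − (41 + 0.001Q) = 19.2 → Q' = 710.8911.
ΔQ = 900.9901 − 710.8911 = 190.099; the wedge equals the tax, 19.2.
The triangle = ½ × 190.099 × 19.2 = $1824.95 thousand.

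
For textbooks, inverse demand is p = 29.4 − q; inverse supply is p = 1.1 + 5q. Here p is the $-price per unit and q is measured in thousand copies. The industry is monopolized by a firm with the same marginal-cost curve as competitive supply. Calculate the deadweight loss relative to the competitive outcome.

$1.36 thousand

Competitive equilibrium: 29.4 − q = 1.1 + 5q → q* = 4.7167, p* = 24.6833.
Marginal revenue: MR = 29.4 − 2q. Set MR = MC: 29.4 − 2q = 1.1 + 5q → q_m = 4.0429.
Price p_m = 29.4 − 1·4.0429 = 25.3571; MC(q_m) = 1.1 + 5·4.0429 = 21.3145.
Competitive q* = 4.7167, so Δq = 0.6738; wedge = 25.3571 − 21.3145 = 4.0426.
Deadweight loss = ½ × 0.6738 × 4.0426 = $1.36 thousand.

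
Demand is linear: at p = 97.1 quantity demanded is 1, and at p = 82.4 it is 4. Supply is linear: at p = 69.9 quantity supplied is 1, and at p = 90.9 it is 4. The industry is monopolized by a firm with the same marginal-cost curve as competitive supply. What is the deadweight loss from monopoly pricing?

Demand slope = (82.4 − 97.1)/(4 − 1) = −4.9, so p = 102 − 4.9q.
Supply slope = (90.9 − 69.9)/(4 − 1) = 7, so p = 62.9 + 7q.
Competitive equilibrium: 102 − 4.9q = 62.9 + 7q → q* = 3.2857, p* = 85.9.
Marginal revenue: MR = 102 − 9.8q. Set MR = MC: 102 − 9.8q = 62.9 + 7q → q_m = 2.3274.
Price p_m = 102 − 4.9·2.3274 = 90.5957; MC(q_m) = 62.9 + 7·2.3274 = 79.1918.
Competitive q* = 3.2857, so Δq = 0.9583; wedge = 90.5957 − 79.1918 = 11.4039.
The triangle = ½ × 0.9583 × 11.4039 = 5.46.

5.46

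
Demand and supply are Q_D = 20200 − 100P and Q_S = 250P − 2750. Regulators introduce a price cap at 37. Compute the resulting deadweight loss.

357142.86

In inverse form: demand P = 202 − 0.01Q, supply P = 11 + 0.004Q.
Competitive equilibrium: 202 − 0.01Q = 11 + 0.004Q → Q* = 13642.8571, P* = 65.5714.
At the ceiling P = 37, quantity supplied = (37 − 11)/0.004 = 6500.
Willingness to pay at Q' = 6500: 202 − 0.01·6500 = 137.
ΔQ = 13642.8571 − 6500 = 7142.8571; wedge = 137 − 37 = 100.
Welfare loss = ½ × 7142.8571 × 100 = 357142.86.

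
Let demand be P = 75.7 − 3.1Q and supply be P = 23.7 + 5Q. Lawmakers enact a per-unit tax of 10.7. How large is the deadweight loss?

Competitive equilibrium: 75.7 − 3.1Q = 23.7 + 5Q → Q* = 6.4198, P* = 55.7988.
With the tax, the buyer price exceeds the seller price by 10.7: (75.7 − 3.1Q) − (23.7 + 5Q) = 10.7 → Q' = 5.0988.
ΔQ = 6.4198 − 5.0988 = 1.321; the wedge equals the tax, 10.7.
Deadweight loss = ½ × 1.321 × 10.7 = 7.07.

7.07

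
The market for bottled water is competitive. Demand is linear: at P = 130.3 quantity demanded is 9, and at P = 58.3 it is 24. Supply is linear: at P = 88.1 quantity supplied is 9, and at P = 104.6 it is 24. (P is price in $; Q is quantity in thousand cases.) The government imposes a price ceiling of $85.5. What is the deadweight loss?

$267.15 thousand

Demand slope = (58.3 − 130.3)/(24 − 9) = −4.8, so P = 173.5 − 4.8Q.
Supply slope = (104.6 − 88.1)/(24 − 9) = 1.1, so P = 78.2 + 1.1Q.
Competitive equilibrium: 173.5 − 4.8Q = 78.2 + 1.1Q → Q* = 16.15254, P* = 95.9678.
At the ceiling P = 85.5, quantity supplied = (85.5 − 78.2)/1.1 = 6.63636.
Willingness to pay at Q' = 6.63636: 173.5 − 4.8·6.63636 = 141.64547.
ΔQ = 16.15254 − 6.63636 = 9.51618; wedge = 141.64547 − 85.5 = 56.14547.
Deadweight loss = ½ × 9.51618 × 56.14547 = $267.15 thousand.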